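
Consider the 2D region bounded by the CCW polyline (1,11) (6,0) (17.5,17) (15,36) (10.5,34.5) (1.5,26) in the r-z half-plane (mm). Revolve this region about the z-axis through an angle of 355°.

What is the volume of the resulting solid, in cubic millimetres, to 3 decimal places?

Volume = 20974.218 mm³

Profile (r,z), 6 vertices: (1,11) (6,0) (17.5,17) (15,36) (10.5,34.5) (1.5,26)
edge 0: (1,11)→(6,0)  cross = 1·0 − 6·11 = -66.0000; (r_i+r_j)·cross = 7·-66.0000 = -462.0000
edge 1: (6,0)→(17.5,17)  cross = 6·17 − 17.5·0 = 102.0000; (r_i+r_j)·cross = 23.5·102.0000 = 2397.0000
edge 2: (17.5,17)→(15,36)  cross = 17.5·36 − 15·17 = 375.0000; (r_i+r_j)·cross = 32.5·375.0000 = 12187.5000
edge 3: (15,36)→(10.5,34.5)  cross = 15·34.5 − 10.5·36 = 139.5000; (r_i+r_j)·cross = 25.5·139.5000 = 3557.2500
edge 4: (10.5,34.5)→(1.5,26)  cross = 10.5·26 − 1.5·34.5 = 221.2500; (r_i+r_j)·cross = 12·221.2500 = 2655.0000
edge 5: (1.5,26)→(1,11)  cross = 1.5·11 − 1·26 = -9.5000; (r_i+r_j)·cross = 2.5·-9.5000 = -23.7500
Σcross = 762.2500 → A = |Σcross|/2 = 381.1250 mm²
Σ(r_i+r_j)·cross = 20311.0000 → first moment M = |Σ|/6 = 3385.1667
R_c = M/A = 3385.1667/381.1250 = 8.8820 mm
θ = 355° = 6.195919 rad
V = θ·R_c·A = 6.195919·8.8820·381.1250 = 20974.218 mm³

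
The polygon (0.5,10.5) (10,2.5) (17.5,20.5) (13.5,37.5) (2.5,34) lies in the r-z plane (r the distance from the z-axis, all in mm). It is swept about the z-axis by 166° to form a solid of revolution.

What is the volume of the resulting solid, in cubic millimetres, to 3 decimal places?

Profile (r,z), 5 vertices: (0.5,10.5) (10,2.5) (17.5,20.5) (13.5,37.5) (2.5,34)
edge 0: (0.5,10.5)→(10,2.5)  cross = 0.5·2.5 − 10·10.5 = -103.7500; (r_i+r_j)·cross = 10.5·-103.7500 = -1089.3750
edge 1: (10,2.5)→(17.5,20.5)  cross = 10·20.5 − 17.5·2.5 = 161.2500; (r_i+r_j)·cross = 27.5·161.2500 = 4434.3750
edge 2: (17.5,20.5)→(13.5,37.5)  cross = 17.5·37.5 − 13.5·20.5 = 379.5000; (r_i+r_j)·cross = 31·379.5000 = 11764.5000
edge 3: (13.5,37.5)→(2.5,34)  cross = 13.5·34 − 2.5·37.5 = 365.2500; (r_i+r_j)·cross = 16·365.2500 = 5844.0000
edge 4: (2.5,34)→(0.5,10.5)  cross = 2.5·10.5 − 0.5·34 = 9.2500; (r_i+r_j)·cross = 3·9.2500 = 27.7500
Σcross = 811.5000 → A = |Σcross|/2 = 405.7500 mm²
Σ(r_i+r_j)·cross = 20981.2500 → first moment M = |Σ|/6 = 3496.8750
R_c = M/A = 3496.8750/405.7500 = 8.6183 mm
θ = 166° = 2.897247 rad
V = θ·R_c·A = 2.897247·8.6183·405.7500 = 10131.309 mm³

Volume = 10131.309 mm³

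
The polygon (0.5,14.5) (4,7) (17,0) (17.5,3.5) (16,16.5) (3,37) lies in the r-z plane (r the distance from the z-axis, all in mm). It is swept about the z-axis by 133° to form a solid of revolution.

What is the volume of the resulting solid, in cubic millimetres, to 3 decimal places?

Profile (r,z), 6 vertices: (0.5,14.5) (4,7) (17,0) (17.5,3.5) (16,16.5) (3,37)
edge 0: (0.5,14.5)→(4,7)  cross = 0.5·7 − 4·14.5 = -54.5000; (r_i+r_j)·cross = 4.5·-54.5000 = -245.2500
edge 1: (4,7)→(17,0)  cross = 4·0 − 17·7 = -119.0000; (r_i+r_j)·cross = 21·-119.0000 = -2499.0000
edge 2: (17,0)→(17.5,3.5)  cross = 17·3.5 − 17.5·0 = 59.5000; (r_i+r_j)·cross = 34.5·59.5000 = 2052.7500
edge 3: (17.5,3.5)→(16,16.5)  cross = 17.5·16.5 − 16·3.5 = 232.7500; (r_i+r_j)·cross = 33.5·232.7500 = 7797.1250
edge 4: (16,16.5)→(3,37)  cross = 16·37 − 3·16.5 = 542.5000; (r_i+r_j)·cross = 19·542.5000 = 10307.5000
edge 5: (3,37)→(0.5,14.5)  cross = 3·14.5 − 0.5·37 = 25.0000; (r_i+r_j)·cross = 3.5·25.0000 = 87.5000
Σcross = 686.2500 → A = |Σcross|/2 = 343.1250 mm²
Σ(r_i+r_j)·cross = 17500.6250 → first moment M = |Σ|/6 = 2916.7708
R_c = M/A = 2916.7708/343.1250 = 8.5006 mm
θ = 133° = 2.321288 rad
V = θ·R_c·A = 2.321288·8.5006·343.1250 = 6770.665 mm³

Volume = 6770.665 mm³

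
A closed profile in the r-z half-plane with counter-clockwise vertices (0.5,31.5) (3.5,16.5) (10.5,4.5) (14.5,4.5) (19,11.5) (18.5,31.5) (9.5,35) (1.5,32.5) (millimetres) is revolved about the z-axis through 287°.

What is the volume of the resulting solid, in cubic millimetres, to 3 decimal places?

Profile (r,z), 8 vertices: (0.5,31.5) (3.5,16.5) (10.5,4.5) (14.5,4.5) (19,11.5) (18.5,31.5) (9.5,35) (1.5,32.5)
edge 0: (0.5,31.5)→(3.5,16.5)  cross = 0.5·16.5 − 3.5·31.5 = -102.0000; (r_i+r_j)·cross = 4·-102.0000 = -408.0000
edge 1: (3.5,16.5)→(10.5,4.5)  cross = 3.5·4.5 − 10.5·16.5 = -157.5000; (r_i+r_j)·cross = 14·-157.5000 = -2205.0000
edge 2: (10.5,4.5)→(14.5,4.5)  cross = 10.5·4.5 − 14.5·4.5 = -18.0000; (r_i+r_j)·cross = 25·-18.0000 = -450.0000
edge 3: (14.5,4.5)→(19,11.5)  cross = 14.5·11.5 − 19·4.5 = 81.2500; (r_i+r_j)·cross = 33.5·81.2500 = 2721.8750
edge 4: (19,11.5)→(18.5,31.5)  cross = 19·31.5 − 18.5·11.5 = 385.7500; (r_i+r_j)·cross = 37.5·385.7500 = 14465.6250
edge 5: (18.5,31.5)→(9.5,35)  cross = 18.5·35 − 9.5·31.5 = 348.2500; (r_i+r_j)·cross = 28·348.2500 = 9751.0000
edge 6: (9.5,35)→(1.5,32.5)  cross = 9.5·32.5 − 1.5·35 = 256.2500; (r_i+r_j)·cross = 11·256.2500 = 2818.7500
edge 7: (1.5,32.5)→(0.5,31.5)  cross = 1.5·31.5 − 0.5·32.5 = 31.0000; (r_i+r_j)·cross = 2·31.0000 = 62.0000
Σcross = 825.0000 → A = |Σcross|/2 = 412.5000 mm²
Σ(r_i+r_j)·cross = 26756.2500 → first moment M = |Σ|/6 = 4459.3750
R_c = M/A = 4459.3750/412.5000 = 10.8106 mm
θ = 287° = 5.009095 rad
V = θ·R_c·A = 5.009095·10.8106·412.5000 = 22337.433 mm³

Volume = 22337.433 mm³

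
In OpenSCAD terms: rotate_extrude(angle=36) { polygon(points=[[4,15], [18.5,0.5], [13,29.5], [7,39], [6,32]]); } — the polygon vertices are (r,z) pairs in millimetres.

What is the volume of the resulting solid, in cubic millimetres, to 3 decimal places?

Volume = 1705.636 mm³

Profile (r,z), 5 vertices: (4,15) (18.5,0.5) (13,29.5) (7,39) (6,32)
edge 0: (4,15)→(18.5,0.5)  cross = 4·0.5 − 18.5·15 = -275.5000; (r_i+r_j)·cross = 22.5·-275.5000 = -6198.7500
edge 1: (18.5,0.5)→(13,29.5)  cross = 18.5·29.5 − 13·0.5 = 539.2500; (r_i+r_j)·cross = 31.5·539.2500 = 16986.3750
edge 2: (13,29.5)→(7,39)  cross = 13·39 − 7·29.5 = 300.5000; (r_i+r_j)·cross = 20·300.5000 = 6010.0000
edge 3: (7,39)→(6,32)  cross = 7·32 − 6·39 = -10.0000; (r_i+r_j)·cross = 13·-10.0000 = -130.0000
edge 4: (6,32)→(4,15)  cross = 6·15 − 4·32 = -38.0000; (r_i+r_j)·cross = 10·-38.0000 = -380.0000
Σcross = 516.2500 → A = |Σcross|/2 = 258.1250 mm²
Σ(r_i+r_j)·cross = 16287.6250 → first moment M = |Σ|/6 = 2714.6042
R_c = M/A = 2714.6042/258.1250 = 10.5166 mm
θ = 36° = 0.628319 rad
V = θ·R_c·A = 0.628319·10.5166·258.1250 = 1705.636 mm³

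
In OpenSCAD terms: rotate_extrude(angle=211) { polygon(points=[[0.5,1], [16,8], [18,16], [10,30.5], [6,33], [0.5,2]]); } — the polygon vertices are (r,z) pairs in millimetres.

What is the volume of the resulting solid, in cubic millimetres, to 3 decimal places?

Volume = 10326.289 mm³

Profile (r,z), 6 vertices: (0.5,1) (16,8) (18,16) (10,30.5) (6,33) (0.5,2)
edge 0: (0.5,1)→(16,8)  cross = 0.5·8 − 16·1 = -12.0000; (r_i+r_j)·cross = 16.5·-12.0000 = -198.0000
edge 1: (16,8)→(18,16)  cross = 16·16 − 18·8 = 112.0000; (r_i+r_j)·cross = 34·112.0000 = 3808.0000
edge 2: (18,16)→(10,30.5)  cross = 18·30.5 − 10·16 = 389.0000; (r_i+r_j)·cross = 28·389.0000 = 10892.0000
edge 3: (10,30.5)→(6,33)  cross = 10·33 − 6·30.5 = 147.0000; (r_i+r_j)·cross = 16·147.0000 = 2352.0000
edge 4: (6,33)→(0.5,2)  cross = 6·2 − 0.5·33 = -4.5000; (r_i+r_j)·cross = 6.5·-4.5000 = -29.2500
edge 5: (0.5,2)→(0.5,1)  cross = 0.5·1 − 0.5·2 = -0.5000; (r_i+r_j)·cross = 1·-0.5000 = -0.5000
Σcross = 631.0000 → A = |Σcross|/2 = 315.5000 mm²
Σ(r_i+r_j)·cross = 16824.2500 → first moment M = |Σ|/6 = 2804.0417
R_c = M/A = 2804.0417/315.5000 = 8.8876 mm
θ = 211° = 3.682645 rad
V = θ·R_c·A = 3.682645·8.8876·315.5000 = 10326.289 mm³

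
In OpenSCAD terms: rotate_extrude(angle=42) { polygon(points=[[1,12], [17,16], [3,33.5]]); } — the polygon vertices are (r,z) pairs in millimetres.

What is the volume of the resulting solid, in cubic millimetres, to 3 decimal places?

Volume = 862.053 mm³

Profile (r,z), 3 vertices: (1,12) (17,16) (3,33.5)
edge 0: (1,12)→(17,16)  cross = 1·16 − 17·12 = -188.0000; (r_i+r_j)·cross = 18·-188.0000 = -3384.0000
edge 1: (17,16)→(3,33.5)  cross = 17·33.5 − 3·16 = 521.5000; (r_i+r_j)·cross = 20·521.5000 = 10430.0000
edge 2: (3,33.5)→(1,12)  cross = 3·12 − 1·33.5 = 2.5000; (r_i+r_j)·cross = 4·2.5000 = 10.0000
Σcross = 336.0000 → A = |Σcross|/2 = 168.0000 mm²
Σ(r_i+r_j)·cross = 7056.0000 → first moment M = |Σ|/6 = 1176.0000
R_c = M/A = 1176.0000/168.0000 = 7.0000 mm
θ = 42° = 0.733038 rad
V = θ·R_c·A = 0.733038·7.0000·168.0000 = 862.053 mm³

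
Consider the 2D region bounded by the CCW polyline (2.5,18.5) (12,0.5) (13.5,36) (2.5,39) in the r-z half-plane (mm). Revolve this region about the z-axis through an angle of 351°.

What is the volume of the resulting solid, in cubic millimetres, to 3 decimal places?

Volume = 14672.789 mm³

Profile (r,z), 4 vertices: (2.5,18.5) (12,0.5) (13.5,36) (2.5,39)
edge 0: (2.5,18.5)→(12,0.5)  cross = 2.5·0.5 − 12·18.5 = -220.7500; (r_i+r_j)·cross = 14.5·-220.7500 = -3200.8750
edge 1: (12,0.5)→(13.5,36)  cross = 12·36 − 13.5·0.5 = 425.2500; (r_i+r_j)·cross = 25.5·425.2500 = 10843.8750
edge 2: (13.5,36)→(2.5,39)  cross = 13.5·39 − 2.5·36 = 436.5000; (r_i+r_j)·cross = 16·436.5000 = 6984.0000
edge 3: (2.5,39)→(2.5,18.5)  cross = 2.5·18.5 − 2.5·39 = -51.2500; (r_i+r_j)·cross = 5·-51.2500 = -256.2500
Σcross = 589.7500 → A = |Σcross|/2 = 294.8750 mm²
Σ(r_i+r_j)·cross = 14370.7500 → first moment M = |Σ|/6 = 2395.1250
R_c = M/A = 2395.1250/294.8750 = 8.1225 mm
θ = 351° = 6.126106 rad
V = θ·R_c·A = 6.126106·8.1225·294.8750 = 14672.789 mm³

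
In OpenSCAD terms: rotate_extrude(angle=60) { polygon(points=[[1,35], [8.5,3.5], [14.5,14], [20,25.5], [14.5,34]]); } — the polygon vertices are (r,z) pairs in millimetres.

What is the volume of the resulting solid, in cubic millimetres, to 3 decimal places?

Profile (r,z), 5 vertices: (1,35) (8.5,3.5) (14.5,14) (20,25.5) (14.5,34)
edge 0: (1,35)→(8.5,3.5)  cross = 1·3.5 − 8.5·35 = -294.0000; (r_i+r_j)·cross = 9.5·-294.0000 = -2793.0000
edge 1: (8.5,3.5)→(14.5,14)  cross = 8.5·14 − 14.5·3.5 = 68.2500; (r_i+r_j)·cross = 23·68.2500 = 1569.7500
edge 2: (14.5,14)→(20,25.5)  cross = 14.5·25.5 − 20·14 = 89.7500; (r_i+r_j)·cross = 34.5·89.7500 = 3096.3750
edge 3: (20,25.5)→(14.5,34)  cross = 20·34 − 14.5·25.5 = 310.2500; (r_i+r_j)·cross = 34.5·310.2500 = 10703.6250
edge 4: (14.5,34)→(1,35)  cross = 14.5·35 − 1·34 = 473.5000; (r_i+r_j)·cross = 15.5·473.5000 = 7339.2500
Σcross = 647.7500 → A = |Σcross|/2 = 323.8750 mm²
Σ(r_i+r_j)·cross = 19916.0000 → first moment M = |Σ|/6 = 3319.3333
R_c = M/A = 3319.3333/323.8750 = 10.2488 mm
θ = 60° = 1.047198 rad
V = θ·R_c·A = 1.047198·10.2488·323.8750 = 3475.998 mm³

Volume = 3475.998 mm³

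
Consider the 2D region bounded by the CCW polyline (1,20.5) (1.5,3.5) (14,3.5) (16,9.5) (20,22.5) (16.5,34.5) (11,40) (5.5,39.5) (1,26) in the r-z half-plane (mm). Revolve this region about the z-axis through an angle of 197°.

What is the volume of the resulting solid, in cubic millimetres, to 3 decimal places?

Profile (r,z), 9 vertices: (1,20.5) (1.5,3.5) (14,3.5) (16,9.5) (20,22.5) (16.5,34.5) (11,40) (5.5,39.5) (1,26)
edge 0: (1,20.5)→(1.5,3.5)  cross = 1·3.5 − 1.5·20.5 = -27.2500; (r_i+r_j)·cross = 2.5·-27.2500 = -68.1250
edge 1: (1.5,3.5)→(14,3.5)  cross = 1.5·3.5 − 14·3.5 = -43.7500; (r_i+r_j)·cross = 15.5·-43.7500 = -678.1250
edge 2: (14,3.5)→(16,9.5)  cross = 14·9.5 − 16·3.5 = 77.0000; (r_i+r_j)·cross = 30·77.0000 = 2310.0000
edge 3: (16,9.5)→(20,22.5)  cross = 16·22.5 − 20·9.5 = 170.0000; (r_i+r_j)·cross = 36·170.0000 = 6120.0000
edge 4: (20,22.5)→(16.5,34.5)  cross = 20·34.5 − 16.5·22.5 = 318.7500; (r_i+r_j)·cross = 36.5·318.7500 = 11634.3750
edge 5: (16.5,34.5)→(11,40)  cross = 16.5·40 − 11·34.5 = 280.5000; (r_i+r_j)·cross = 27.5·280.5000 = 7713.7500
edge 6: (11,40)→(5.5,39.5)  cross = 11·39.5 − 5.5·40 = 214.5000; (r_i+r_j)·cross = 16.5·214.5000 = 3539.2500
edge 7: (5.5,39.5)→(1,26)  cross = 5.5·26 − 1·39.5 = 103.5000; (r_i+r_j)·cross = 6.5·103.5000 = 672.7500
edge 8: (1,26)→(1,20.5)  cross = 1·20.5 − 1·26 = -5.5000; (r_i+r_j)·cross = 2·-5.5000 = -11.0000
Σcross = 1087.7500 → A = |Σcross|/2 = 543.8750 mm²
Σ(r_i+r_j)·cross = 31232.8750 → first moment M = |Σ|/6 = 5205.4792
R_c = M/A = 5205.4792/543.8750 = 9.5711 mm
θ = 197° = 3.438299 rad
V = θ·R_c·A = 3.438299·9.5711·543.8750 = 17897.992 mm³

Volume = 17897.992 mm³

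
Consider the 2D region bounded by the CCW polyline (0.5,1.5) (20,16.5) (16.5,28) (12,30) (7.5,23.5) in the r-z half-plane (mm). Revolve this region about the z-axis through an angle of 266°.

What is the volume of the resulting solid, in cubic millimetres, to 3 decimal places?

Profile (r,z), 5 vertices: (0.5,1.5) (20,16.5) (16.5,28) (12,30) (7.5,23.5)
edge 0: (0.5,1.5)→(20,16.5)  cross = 0.5·16.5 − 20·1.5 = -21.7500; (r_i+r_j)·cross = 20.5·-21.7500 = -445.8750
edge 1: (20,16.5)→(16.5,28)  cross = 20·28 − 16.5·16.5 = 287.7500; (r_i+r_j)·cross = 36.5·287.7500 = 10502.8750
edge 2: (16.5,28)→(12,30)  cross = 16.5·30 − 12·28 = 159.0000; (r_i+r_j)·cross = 28.5·159.0000 = 4531.5000
edge 3: (12,30)→(7.5,23.5)  cross = 12·23.5 − 7.5·30 = 57.0000; (r_i+r_j)·cross = 19.5·57.0000 = 1111.5000
edge 4: (7.5,23.5)→(0.5,1.5)  cross = 7.5·1.5 − 0.5·23.5 = -0.5000; (r_i+r_j)·cross = 8·-0.5000 = -4.0000
Σcross = 481.5000 → A = |Σcross|/2 = 240.7500 mm²
Σ(r_i+r_j)·cross = 15696.0000 → first moment M = |Σ|/6 = 2616.0000
R_c = M/A = 2616.0000/240.7500 = 10.8660 mm
θ = 266° = 4.642576 rad
V = θ·R_c·A = 4.642576·10.8660·240.7500 = 12144.978 mm³

Volume = 12144.978 mm³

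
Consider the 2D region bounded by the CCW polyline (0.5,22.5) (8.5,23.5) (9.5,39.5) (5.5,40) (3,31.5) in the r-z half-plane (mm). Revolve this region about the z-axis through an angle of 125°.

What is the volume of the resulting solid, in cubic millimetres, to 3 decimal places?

Volume = 1267.000 mm³

Profile (r,z), 5 vertices: (0.5,22.5) (8.5,23.5) (9.5,39.5) (5.5,40) (3,31.5)
edge 0: (0.5,22.5)→(8.5,23.5)  cross = 0.5·23.5 − 8.5·22.5 = -179.5000; (r_i+r_j)·cross = 9·-179.5000 = -1615.5000
edge 1: (8.5,23.5)→(9.5,39.5)  cross = 8.5·39.5 − 9.5·23.5 = 112.5000; (r_i+r_j)·cross = 18·112.5000 = 2025.0000
edge 2: (9.5,39.5)→(5.5,40)  cross = 9.5·40 − 5.5·39.5 = 162.7500; (r_i+r_j)·cross = 15·162.7500 = 2441.2500
edge 3: (5.5,40)→(3,31.5)  cross = 5.5·31.5 − 3·40 = 53.2500; (r_i+r_j)·cross = 8.5·53.2500 = 452.6250
edge 4: (3,31.5)→(0.5,22.5)  cross = 3·22.5 − 0.5·31.5 = 51.7500; (r_i+r_j)·cross = 3.5·51.7500 = 181.1250
Σcross = 200.7500 → A = |Σcross|/2 = 100.3750 mm²
Σ(r_i+r_j)·cross = 3484.5000 → first moment M = |Σ|/6 = 580.7500
R_c = M/A = 580.7500/100.3750 = 5.7858 mm
θ = 125° = 2.181662 rad
V = θ·R_c·A = 2.181662·5.7858·100.3750 = 1267.000 mm³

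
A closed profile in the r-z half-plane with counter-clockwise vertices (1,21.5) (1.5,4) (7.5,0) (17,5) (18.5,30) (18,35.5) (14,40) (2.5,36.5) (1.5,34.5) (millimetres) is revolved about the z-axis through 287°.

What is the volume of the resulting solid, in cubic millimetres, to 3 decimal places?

Profile (r,z), 9 vertices: (1,21.5) (1.5,4) (7.5,0) (17,5) (18.5,30) (18,35.5) (14,40) (2.5,36.5) (1.5,34.5)
edge 0: (1,21.5)→(1.5,4)  cross = 1·4 − 1.5·21.5 = -28.2500; (r_i+r_j)·cross = 2.5·-28.2500 = -70.6250
edge 1: (1.5,4)→(7.5,0)  cross = 1.5·0 − 7.5·4 = -30.0000; (r_i+r_j)·cross = 9·-30.0000 = -270.0000
edge 2: (7.5,0)→(17,5)  cross = 7.5·5 − 17·0 = 37.5000; (r_i+r_j)·cross = 24.5·37.5000 = 918.7500
edge 3: (17,5)→(18.5,30)  cross = 17·30 − 18.5·5 = 417.5000; (r_i+r_j)·cross = 35.5·417.5000 = 14821.2500
edge 4: (18.5,30)→(18,35.5)  cross = 18.5·35.5 − 18·30 = 116.7500; (r_i+r_j)·cross = 36.5·116.7500 = 4261.3750
edge 5: (18,35.5)→(14,40)  cross = 18·40 − 14·35.5 = 223.0000; (r_i+r_j)·cross = 32·223.0000 = 7136.0000
edge 6: (14,40)→(2.5,36.5)  cross = 14·36.5 − 2.5·40 = 411.0000; (r_i+r_j)·cross = 16.5·411.0000 = 6781.5000
edge 7: (2.5,36.5)→(1.5,34.5)  cross = 2.5·34.5 − 1.5·36.5 = 31.5000; (r_i+r_j)·cross = 4·31.5000 = 126.0000
edge 8: (1.5,34.5)→(1,21.5)  cross = 1.5·21.5 − 1·34.5 = -2.2500; (r_i+r_j)·cross = 2.5·-2.2500 = -5.6250
Σcross = 1176.7500 → A = |Σcross|/2 = 588.3750 mm²
Σ(r_i+r_j)·cross = 33698.6250 → first moment M = |Σ|/6 = 5616.4375
R_c = M/A = 5616.4375/588.3750 = 9.5457 mm
θ = 287° = 5.009095 rad
V = θ·R_c·A = 5.009095·9.5457·588.3750 = 28133.269 mm³

Volume = 28133.269 mm³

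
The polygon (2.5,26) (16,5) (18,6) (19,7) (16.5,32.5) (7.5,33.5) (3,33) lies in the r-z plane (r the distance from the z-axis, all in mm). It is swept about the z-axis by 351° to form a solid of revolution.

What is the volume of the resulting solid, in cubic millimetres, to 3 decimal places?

Profile (r,z), 7 vertices: (2.5,26) (16,5) (18,6) (19,7) (16.5,32.5) (7.5,33.5) (3,33)
edge 0: (2.5,26)→(16,5)  cross = 2.5·5 − 16·26 = -403.5000; (r_i+r_j)·cross = 18.5·-403.5000 = -7464.7500
edge 1: (16,5)→(18,6)  cross = 16·6 − 18·5 = 6.0000; (r_i+r_j)·cross = 34·6.0000 = 204.0000
edge 2: (18,6)→(19,7)  cross = 18·7 − 19·6 = 12.0000; (r_i+r_j)·cross = 37·12.0000 = 444.0000
edge 3: (19,7)→(16.5,32.5)  cross = 19·32.5 − 16.5·7 = 502.0000; (r_i+r_j)·cross = 35.5·502.0000 = 17821.0000
edge 4: (16.5,32.5)→(7.5,33.5)  cross = 16.5·33.5 − 7.5·32.5 = 309.0000; (r_i+r_j)·cross = 24·309.0000 = 7416.0000
edge 5: (7.5,33.5)→(3,33)  cross = 7.5·33 − 3·33.5 = 147.0000; (r_i+r_j)·cross = 10.5·147.0000 = 1543.5000
edge 6: (3,33)→(2.5,26)  cross = 3·26 − 2.5·33 = -4.5000; (r_i+r_j)·cross = 5.5·-4.5000 = -24.7500
Σcross = 568.0000 → A = |Σcross|/2 = 284.0000 mm²
Σ(r_i+r_j)·cross = 19939.0000 → first moment M = |Σ|/6 = 3323.1667
R_c = M/A = 3323.1667/284.0000 = 11.7013 mm
θ = 351° = 6.126106 rad
V = θ·R_c·A = 6.126106·11.7013·284.0000 = 20358.070 mm³

Volume = 20358.070 mm³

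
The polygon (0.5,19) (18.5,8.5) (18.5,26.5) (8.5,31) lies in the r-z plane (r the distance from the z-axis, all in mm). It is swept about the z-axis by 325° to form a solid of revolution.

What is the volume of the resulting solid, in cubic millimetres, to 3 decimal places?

Volume = 15542.157 mm³

Profile (r,z), 4 vertices: (0.5,19) (18.5,8.5) (18.5,26.5) (8.5,31)
edge 0: (0.5,19)→(18.5,8.5)  cross = 0.5·8.5 − 18.5·19 = -347.2500; (r_i+r_j)·cross = 19·-347.2500 = -6597.7500
edge 1: (18.5,8.5)→(18.5,26.5)  cross = 18.5·26.5 − 18.5·8.5 = 333.0000; (r_i+r_j)·cross = 37·333.0000 = 12321.0000
edge 2: (18.5,26.5)→(8.5,31)  cross = 18.5·31 − 8.5·26.5 = 348.2500; (r_i+r_j)·cross = 27·348.2500 = 9402.7500
edge 3: (8.5,31)→(0.5,19)  cross = 8.5·19 − 0.5·31 = 146.0000; (r_i+r_j)·cross = 9·146.0000 = 1314.0000
Σcross = 480.0000 → A = |Σcross|/2 = 240.0000 mm²
Σ(r_i+r_j)·cross = 16440.0000 → first moment M = |Σ|/6 = 2740.0000
R_c = M/A = 2740.0000/240.0000 = 11.4167 mm
θ = 325° = 5.672320 rad
V = θ·R_c·A = 5.672320·11.4167·240.0000 = 15542.157 mm³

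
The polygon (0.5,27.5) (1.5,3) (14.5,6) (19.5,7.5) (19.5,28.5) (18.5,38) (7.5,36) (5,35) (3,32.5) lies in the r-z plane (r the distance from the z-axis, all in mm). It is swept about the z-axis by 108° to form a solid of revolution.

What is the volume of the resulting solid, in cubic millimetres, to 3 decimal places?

Profile (r,z), 9 vertices: (0.5,27.5) (1.5,3) (14.5,6) (19.5,7.5) (19.5,28.5) (18.5,38) (7.5,36) (5,35) (3,32.5)
edge 0: (0.5,27.5)→(1.5,3)  cross = 0.5·3 − 1.5·27.5 = -39.7500; (r_i+r_j)·cross = 2·-39.7500 = -79.5000
edge 1: (1.5,3)→(14.5,6)  cross = 1.5·6 − 14.5·3 = -34.5000; (r_i+r_j)·cross = 16·-34.5000 = -552.0000
edge 2: (14.5,6)→(19.5,7.5)  cross = 14.5·7.5 − 19.5·6 = -8.2500; (r_i+r_j)·cross = 34·-8.2500 = -280.5000
edge 3: (19.5,7.5)→(19.5,28.5)  cross = 19.5·28.5 − 19.5·7.5 = 409.5000; (r_i+r_j)·cross = 39·409.5000 = 15970.5000
edge 4: (19.5,28.5)→(18.5,38)  cross = 19.5·38 − 18.5·28.5 = 213.7500; (r_i+r_j)·cross = 38·213.7500 = 8122.5000
edge 5: (18.5,38)→(7.5,36)  cross = 18.5·36 − 7.5·38 = 381.0000; (r_i+r_j)·cross = 26·381.0000 = 9906.0000
edge 6: (7.5,36)→(5,35)  cross = 7.5·35 − 5·36 = 82.5000; (r_i+r_j)·cross = 12.5·82.5000 = 1031.2500
edge 7: (5,35)→(3,32.5)  cross = 5·32.5 − 3·35 = 57.5000; (r_i+r_j)·cross = 8·57.5000 = 460.0000
edge 8: (3,32.5)→(0.5,27.5)  cross = 3·27.5 − 0.5·32.5 = 66.2500; (r_i+r_j)·cross = 3.5·66.2500 = 231.8750
Σcross = 1128.0000 → A = |Σcross|/2 = 564.0000 mm²
Σ(r_i+r_j)·cross = 34810.1250 → first moment M = |Σ|/6 = 5801.6875
R_c = M/A = 5801.6875/564.0000 = 10.2867 mm
θ = 108° = 1.884956 rad
V = θ·R_c·A = 1.884956·10.2867·564.0000 = 10935.923 mm³

Volume = 10935.923 mm³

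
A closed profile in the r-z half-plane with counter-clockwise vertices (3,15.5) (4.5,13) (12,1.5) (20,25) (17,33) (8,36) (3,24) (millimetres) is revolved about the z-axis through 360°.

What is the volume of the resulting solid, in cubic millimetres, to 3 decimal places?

Profile (r,z), 7 vertices: (3,15.5) (4.5,13) (12,1.5) (20,25) (17,33) (8,36) (3,24)
edge 0: (3,15.5)→(4.5,13)  cross = 3·13 − 4.5·15.5 = -30.7500; (r_i+r_j)·cross = 7.5·-30.7500 = -230.6250
edge 1: (4.5,13)→(12,1.5)  cross = 4.5·1.5 − 12·13 = -149.2500; (r_i+r_j)·cross = 16.5·-149.2500 = -2462.6250
edge 2: (12,1.5)→(20,25)  cross = 12·25 − 20·1.5 = 270.0000; (r_i+r_j)·cross = 32·270.0000 = 8640.0000
edge 3: (20,25)→(17,33)  cross = 20·33 − 17·25 = 235.0000; (r_i+r_j)·cross = 37·235.0000 = 8695.0000
edge 4: (17,33)→(8,36)  cross = 17·36 − 8·33 = 348.0000; (r_i+r_j)·cross = 25·348.0000 = 8700.0000
edge 5: (8,36)→(3,24)  cross = 8·24 − 3·36 = 84.0000; (r_i+r_j)·cross = 11·84.0000 = 924.0000
edge 6: (3,24)→(3,15.5)  cross = 3·15.5 − 3·24 = -25.5000; (r_i+r_j)·cross = 6·-25.5000 = -153.0000
Σcross = 731.5000 → A = |Σcross|/2 = 365.7500 mm²
Σ(r_i+r_j)·cross = 24112.7500 → first moment M = |Σ|/6 = 4018.7917
R_c = M/A = 4018.7917/365.7500 = 10.9878 mm
θ = 360° = 6.283185 rad
V = θ·R_c·A = 6.283185·10.9878·365.7500 = 25250.813 mm³

Volume = 25250.813 mm³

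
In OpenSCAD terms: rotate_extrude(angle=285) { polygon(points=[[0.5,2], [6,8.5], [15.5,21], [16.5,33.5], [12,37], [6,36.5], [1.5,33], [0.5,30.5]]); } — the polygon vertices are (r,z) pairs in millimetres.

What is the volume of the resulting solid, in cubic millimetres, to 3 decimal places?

Profile (r,z), 8 vertices: (0.5,2) (6,8.5) (15.5,21) (16.5,33.5) (12,37) (6,36.5) (1.5,33) (0.5,30.5)
edge 0: (0.5,2)→(6,8.5)  cross = 0.5·8.5 − 6·2 = -7.7500; (r_i+r_j)·cross = 6.5·-7.7500 = -50.3750
edge 1: (6,8.5)→(15.5,21)  cross = 6·21 − 15.5·8.5 = -5.7500; (r_i+r_j)·cross = 21.5·-5.7500 = -123.6250
edge 2: (15.5,21)→(16.5,33.5)  cross = 15.5·33.5 − 16.5·21 = 172.7500; (r_i+r_j)·cross = 32·172.7500 = 5528.0000
edge 3: (16.5,33.5)→(12,37)  cross = 16.5·37 − 12·33.5 = 208.5000; (r_i+r_j)·cross = 28.5·208.5000 = 5942.2500
edge 4: (12,37)→(6,36.5)  cross = 12·36.5 − 6·37 = 216.0000; (r_i+r_j)·cross = 18·216.0000 = 3888.0000
edge 5: (6,36.5)→(1.5,33)  cross = 6·33 − 1.5·36.5 = 143.2500; (r_i+r_j)·cross = 7.5·143.2500 = 1074.3750
edge 6: (1.5,33)→(0.5,30.5)  cross = 1.5·30.5 − 0.5·33 = 29.2500; (r_i+r_j)·cross = 2·29.2500 = 58.5000
edge 7: (0.5,30.5)→(0.5,2)  cross = 0.5·2 − 0.5·30.5 = -14.2500; (r_i+r_j)·cross = 1·-14.2500 = -14.2500
Σcross = 742.0000 → A = |Σcross|/2 = 371.0000 mm²
Σ(r_i+r_j)·cross = 16302.8750 → first moment M = |Σ|/6 = 2717.1458
R_c = M/A = 2717.1458/371.0000 = 7.3238 mm
θ = 285° = 4.974188 rad
V = θ·R_c·A = 4.974188·7.3238·371.0000 = 13515.595 mm³

Volume = 13515.595 mm³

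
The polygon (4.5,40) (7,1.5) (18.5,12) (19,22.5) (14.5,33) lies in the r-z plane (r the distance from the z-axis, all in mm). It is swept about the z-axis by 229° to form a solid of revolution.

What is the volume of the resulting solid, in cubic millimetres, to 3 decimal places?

Volume = 15737.416 mm³

Profile (r,z), 5 vertices: (4.5,40) (7,1.5) (18.5,12) (19,22.5) (14.5,33)
edge 0: (4.5,40)→(7,1.5)  cross = 4.5·1.5 − 7·40 = -273.2500; (r_i+r_j)·cross = 11.5·-273.2500 = -3142.3750
edge 1: (7,1.5)→(18.5,12)  cross = 7·12 − 18.5·1.5 = 56.2500; (r_i+r_j)·cross = 25.5·56.2500 = 1434.3750
edge 2: (18.5,12)→(19,22.5)  cross = 18.5·22.5 − 19·12 = 188.2500; (r_i+r_j)·cross = 37.5·188.2500 = 7059.3750
edge 3: (19,22.5)→(14.5,33)  cross = 19·33 − 14.5·22.5 = 300.7500; (r_i+r_j)·cross = 33.5·300.7500 = 10075.1250
edge 4: (14.5,33)→(4.5,40)  cross = 14.5·40 − 4.5·33 = 431.5000; (r_i+r_j)·cross = 19·431.5000 = 8198.5000
Σcross = 703.5000 → A = |Σcross|/2 = 351.7500 mm²
Σ(r_i+r_j)·cross = 23625.0000 → first moment M = |Σ|/6 = 3937.5000
R_c = M/A = 3937.5000/351.7500 = 11.1940 mm
θ = 229° = 3.996804 rad
V = θ·R_c·A = 3.996804·11.1940·351.7500 = 15737.416 mm³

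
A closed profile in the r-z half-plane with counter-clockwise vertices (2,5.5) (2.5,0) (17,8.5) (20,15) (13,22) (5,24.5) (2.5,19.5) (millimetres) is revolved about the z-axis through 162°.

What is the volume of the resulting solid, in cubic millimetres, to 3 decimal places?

Volume = 7301.258 mm³

Profile (r,z), 7 vertices: (2,5.5) (2.5,0) (17,8.5) (20,15) (13,22) (5,24.5) (2.5,19.5)
edge 0: (2,5.5)→(2.5,0)  cross = 2·0 − 2.5·5.5 = -13.7500; (r_i+r_j)·cross = 4.5·-13.7500 = -61.8750
edge 1: (2.5,0)→(17,8.5)  cross = 2.5·8.5 − 17·0 = 21.2500; (r_i+r_j)·cross = 19.5·21.2500 = 414.3750
edge 2: (17,8.5)→(20,15)  cross = 17·15 − 20·8.5 = 85.0000; (r_i+r_j)·cross = 37·85.0000 = 3145.0000
edge 3: (20,15)→(13,22)  cross = 20·22 − 13·15 = 245.0000; (r_i+r_j)·cross = 33·245.0000 = 8085.0000
edge 4: (13,22)→(5,24.5)  cross = 13·24.5 − 5·22 = 208.5000; (r_i+r_j)·cross = 18·208.5000 = 3753.0000
edge 5: (5,24.5)→(2.5,19.5)  cross = 5·19.5 − 2.5·24.5 = 36.2500; (r_i+r_j)·cross = 7.5·36.2500 = 271.8750
edge 6: (2.5,19.5)→(2,5.5)  cross = 2.5·5.5 − 2·19.5 = -25.2500; (r_i+r_j)·cross = 4.5·-25.2500 = -113.6250
Σcross = 557.0000 → A = |Σcross|/2 = 278.5000 mm²
Σ(r_i+r_j)·cross = 15493.7500 → first moment M = |Σ|/6 = 2582.2917
R_c = M/A = 2582.2917/278.5000 = 9.2721 mm
θ = 162° = 2.827433 rad
V = θ·R_c·A = 2.827433·9.2721·278.5000 = 7301.258 mm³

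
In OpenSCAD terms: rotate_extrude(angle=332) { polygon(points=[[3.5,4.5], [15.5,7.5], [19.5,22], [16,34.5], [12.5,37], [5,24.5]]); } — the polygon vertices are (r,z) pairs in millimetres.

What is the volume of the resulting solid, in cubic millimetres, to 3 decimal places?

Volume = 22735.659 mm³

Profile (r,z), 6 vertices: (3.5,4.5) (15.5,7.5) (19.5,22) (16,34.5) (12.5,37) (5,24.5)
edge 0: (3.5,4.5)→(15.5,7.5)  cross = 3.5·7.5 − 15.5·4.5 = -43.5000; (r_i+r_j)·cross = 19·-43.5000 = -826.5000
edge 1: (15.5,7.5)→(19.5,22)  cross = 15.5·22 − 19.5·7.5 = 194.7500; (r_i+r_j)·cross = 35·194.7500 = 6816.2500
edge 2: (19.5,22)→(16,34.5)  cross = 19.5·34.5 − 16·22 = 320.7500; (r_i+r_j)·cross = 35.5·320.7500 = 11386.6250
edge 3: (16,34.5)→(12.5,37)  cross = 16·37 − 12.5·34.5 = 160.7500; (r_i+r_j)·cross = 28.5·160.7500 = 4581.3750
edge 4: (12.5,37)→(5,24.5)  cross = 12.5·24.5 − 5·37 = 121.2500; (r_i+r_j)·cross = 17.5·121.2500 = 2121.8750
edge 5: (5,24.5)→(3.5,4.5)  cross = 5·4.5 − 3.5·24.5 = -63.2500; (r_i+r_j)·cross = 8.5·-63.2500 = -537.6250
Σcross = 690.7500 → A = |Σcross|/2 = 345.3750 mm²
Σ(r_i+r_j)·cross = 23542.0000 → first moment M = |Σ|/6 = 3923.6667
R_c = M/A = 3923.6667/345.3750 = 11.3606 mm
θ = 332° = 5.794493 rad
V = θ·R_c·A = 5.794493·11.3606·345.3750 = 22735.659 mm³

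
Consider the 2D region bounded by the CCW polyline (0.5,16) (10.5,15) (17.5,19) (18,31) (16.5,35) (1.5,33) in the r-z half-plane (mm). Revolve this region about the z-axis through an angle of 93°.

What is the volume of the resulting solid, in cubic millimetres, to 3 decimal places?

Profile (r,z), 6 vertices: (0.5,16) (10.5,15) (17.5,19) (18,31) (16.5,35) (1.5,33)
edge 0: (0.5,16)→(10.5,15)  cross = 0.5·15 − 10.5·16 = -160.5000; (r_i+r_j)·cross = 11·-160.5000 = -1765.5000
edge 1: (10.5,15)→(17.5,19)  cross = 10.5·19 − 17.5·15 = -63.0000; (r_i+r_j)·cross = 28·-63.0000 = -1764.0000
edge 2: (17.5,19)→(18,31)  cross = 17.5·31 − 18·19 = 200.5000; (r_i+r_j)·cross = 35.5·200.5000 = 7117.7500
edge 3: (18,31)→(16.5,35)  cross = 18·35 − 16.5·31 = 118.5000; (r_i+r_j)·cross = 34.5·118.5000 = 4088.2500
edge 4: (16.5,35)→(1.5,33)  cross = 16.5·33 − 1.5·35 = 492.0000; (r_i+r_j)·cross = 18·492.0000 = 8856.0000
edge 5: (1.5,33)→(0.5,16)  cross = 1.5·16 − 0.5·33 = 7.5000; (r_i+r_j)·cross = 2·7.5000 = 15.0000
Σcross = 595.0000 → A = |Σcross|/2 = 297.5000 mm²
Σ(r_i+r_j)·cross = 16547.5000 → first moment M = |Σ|/6 = 2757.9167
R_c = M/A = 2757.9167/297.5000 = 9.2703 mm
θ = 93° = 1.623156 rad
V = θ·R_c·A = 1.623156·9.2703·297.5000 = 4476.530 mm³

Volume = 4476.530 mm³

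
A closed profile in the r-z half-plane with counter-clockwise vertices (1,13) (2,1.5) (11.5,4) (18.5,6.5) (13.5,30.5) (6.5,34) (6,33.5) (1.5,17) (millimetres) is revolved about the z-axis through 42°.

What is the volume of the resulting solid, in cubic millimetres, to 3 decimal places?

Profile (r,z), 8 vertices: (1,13) (2,1.5) (11.5,4) (18.5,6.5) (13.5,30.5) (6.5,34) (6,33.5) (1.5,17)
edge 0: (1,13)→(2,1.5)  cross = 1·1.5 − 2·13 = -24.5000; (r_i+r_j)·cross = 3·-24.5000 = -73.5000
edge 1: (2,1.5)→(11.5,4)  cross = 2·4 − 11.5·1.5 = -9.2500; (r_i+r_j)·cross = 13.5·-9.2500 = -124.8750
edge 2: (11.5,4)→(18.5,6.5)  cross = 11.5·6.5 − 18.5·4 = 0.7500; (r_i+r_j)·cross = 30·0.7500 = 22.5000
edge 3: (18.5,6.5)→(13.5,30.5)  cross = 18.5·30.5 − 13.5·6.5 = 476.5000; (r_i+r_j)·cross = 32·476.5000 = 15248.0000
edge 4: (13.5,30.5)→(6.5,34)  cross = 13.5·34 − 6.5·30.5 = 260.7500; (r_i+r_j)·cross = 20·260.7500 = 5215.0000
edge 5: (6.5,34)→(6,33.5)  cross = 6.5·33.5 − 6·34 = 13.7500; (r_i+r_j)·cross = 12.5·13.7500 = 171.8750
edge 6: (6,33.5)→(1.5,17)  cross = 6·17 − 1.5·33.5 = 51.7500; (r_i+r_j)·cross = 7.5·51.7500 = 388.1250
edge 7: (1.5,17)→(1,13)  cross = 1.5·13 − 1·17 = 2.5000; (r_i+r_j)·cross = 2.5·2.5000 = 6.2500
Σcross = 772.2500 → A = |Σcross|/2 = 386.1250 mm²
Σ(r_i+r_j)·cross = 20853.3750 → first moment M = |Σ|/6 = 3475.5625
R_c = M/A = 3475.5625/386.1250 = 9.0011 mm
θ = 42° = 0.733038 rad
V = θ·R_c·A = 0.733038·9.0011·386.1250 = 2547.720 mm³

Volume = 2547.720 mm³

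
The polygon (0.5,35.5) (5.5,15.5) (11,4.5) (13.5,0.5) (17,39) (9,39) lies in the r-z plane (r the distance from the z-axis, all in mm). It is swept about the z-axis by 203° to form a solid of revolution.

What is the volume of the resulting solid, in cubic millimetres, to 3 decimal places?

Profile (r,z), 6 vertices: (0.5,35.5) (5.5,15.5) (11,4.5) (13.5,0.5) (17,39) (9,39)
edge 0: (0.5,35.5)→(5.5,15.5)  cross = 0.5·15.5 − 5.5·35.5 = -187.5000; (r_i+r_j)·cross = 6·-187.5000 = -1125.0000
edge 1: (5.5,15.5)→(11,4.5)  cross = 5.5·4.5 − 11·15.5 = -145.7500; (r_i+r_j)·cross = 16.5·-145.7500 = -2404.8750
edge 2: (11,4.5)→(13.5,0.5)  cross = 11·0.5 − 13.5·4.5 = -55.2500; (r_i+r_j)·cross = 24.5·-55.2500 = -1353.6250
edge 3: (13.5,0.5)→(17,39)  cross = 13.5·39 − 17·0.5 = 518.0000; (r_i+r_j)·cross = 30.5·518.0000 = 15799.0000
edge 4: (17,39)→(9,39)  cross = 17·39 − 9·39 = 312.0000; (r_i+r_j)·cross = 26·312.0000 = 8112.0000
edge 5: (9,39)→(0.5,35.5)  cross = 9·35.5 − 0.5·39 = 300.0000; (r_i+r_j)·cross = 9.5·300.0000 = 2850.0000
Σcross = 741.5000 → A = |Σcross|/2 = 370.7500 mm²
Σ(r_i+r_j)·cross = 21877.5000 → first moment M = |Σ|/6 = 3646.2500
R_c = M/A = 3646.2500/370.7500 = 9.8348 mm
θ = 203° = 3.543018 rad
V = θ·R_c·A = 3.543018·9.8348·370.7500 = 12918.731 mm³

Volume = 12918.731 mm³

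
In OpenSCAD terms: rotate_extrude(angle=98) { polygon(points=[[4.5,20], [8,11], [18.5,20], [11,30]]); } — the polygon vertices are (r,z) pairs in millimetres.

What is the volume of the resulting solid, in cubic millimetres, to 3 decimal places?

Volume = 2470.420 mm³

Profile (r,z), 4 vertices: (4.5,20) (8,11) (18.5,20) (11,30)
edge 0: (4.5,20)→(8,11)  cross = 4.5·11 − 8·20 = -110.5000; (r_i+r_j)·cross = 12.5·-110.5000 = -1381.2500
edge 1: (8,11)→(18.5,20)  cross = 8·20 − 18.5·11 = -43.5000; (r_i+r_j)·cross = 26.5·-43.5000 = -1152.7500
edge 2: (18.5,20)→(11,30)  cross = 18.5·30 − 11·20 = 335.0000; (r_i+r_j)·cross = 29.5·335.0000 = 9882.5000
edge 3: (11,30)→(4.5,20)  cross = 11·20 − 4.5·30 = 85.0000; (r_i+r_j)·cross = 15.5·85.0000 = 1317.5000
Σcross = 266.0000 → A = |Σcross|/2 = 133.0000 mm²
Σ(r_i+r_j)·cross = 8666.0000 → first moment M = |Σ|/6 = 1444.3333
R_c = M/A = 1444.3333/133.0000 = 10.8596 mm
θ = 98° = 1.710423 rad
V = θ·R_c·A = 1.710423·10.8596·133.0000 = 2470.420 mm³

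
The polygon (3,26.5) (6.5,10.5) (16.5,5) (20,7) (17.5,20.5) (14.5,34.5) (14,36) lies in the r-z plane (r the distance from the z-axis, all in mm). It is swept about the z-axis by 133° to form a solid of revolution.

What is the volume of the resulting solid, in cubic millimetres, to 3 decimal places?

Profile (r,z), 7 vertices: (3,26.5) (6.5,10.5) (16.5,5) (20,7) (17.5,20.5) (14.5,34.5) (14,36)
edge 0: (3,26.5)→(6.5,10.5)  cross = 3·10.5 − 6.5·26.5 = -140.7500; (r_i+r_j)·cross = 9.5·-140.7500 = -1337.1250
edge 1: (6.5,10.5)→(16.5,5)  cross = 6.5·5 − 16.5·10.5 = -140.7500; (r_i+r_j)·cross = 23·-140.7500 = -3237.2500
edge 2: (16.5,5)→(20,7)  cross = 16.5·7 − 20·5 = 15.5000; (r_i+r_j)·cross = 36.5·15.5000 = 565.7500
edge 3: (20,7)→(17.5,20.5)  cross = 20·20.5 − 17.5·7 = 287.5000; (r_i+r_j)·cross = 37.5·287.5000 = 10781.2500
edge 4: (17.5,20.5)→(14.5,34.5)  cross = 17.5·34.5 − 14.5·20.5 = 306.5000; (r_i+r_j)·cross = 32·306.5000 = 9808.0000
edge 5: (14.5,34.5)→(14,36)  cross = 14.5·36 − 14·34.5 = 39.0000; (r_i+r_j)·cross = 28.5·39.0000 = 1111.5000
edge 6: (14,36)→(3,26.5)  cross = 14·26.5 − 3·36 = 263.0000; (r_i+r_j)·cross = 17·263.0000 = 4471.0000
Σcross = 630.0000 → A = |Σcross|/2 = 315.0000 mm²
Σ(r_i+r_j)·cross = 22163.1250 → first moment M = |Σ|/6 = 3693.8542
R_c = M/A = 3693.8542/315.0000 = 11.7265 mm
θ = 133° = 2.321288 rad
V = θ·R_c·A = 2.321288·11.7265·315.0000 = 8574.499 mm³

Volume = 8574.499 mm³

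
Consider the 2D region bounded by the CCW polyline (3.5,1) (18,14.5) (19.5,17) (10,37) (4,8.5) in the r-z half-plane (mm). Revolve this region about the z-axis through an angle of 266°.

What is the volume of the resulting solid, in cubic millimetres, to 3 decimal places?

Profile (r,z), 5 vertices: (3.5,1) (18,14.5) (19.5,17) (10,37) (4,8.5)
edge 0: (3.5,1)→(18,14.5)  cross = 3.5·14.5 − 18·1 = 32.7500; (r_i+r_j)·cross = 21.5·32.7500 = 704.1250
edge 1: (18,14.5)→(19.5,17)  cross = 18·17 − 19.5·14.5 = 23.2500; (r_i+r_j)·cross = 37.5·23.2500 = 871.8750
edge 2: (19.5,17)→(10,37)  cross = 19.5·37 − 10·17 = 551.5000; (r_i+r_j)·cross = 29.5·551.5000 = 16269.2500
edge 3: (10,37)→(4,8.5)  cross = 10·8.5 − 4·37 = -63.0000; (r_i+r_j)·cross = 14·-63.0000 = -882.0000
edge 4: (4,8.5)→(3.5,1)  cross = 4·1 − 3.5·8.5 = -25.7500; (r_i+r_j)·cross = 7.5·-25.7500 = -193.1250
Σcross = 518.7500 → A = |Σcross|/2 = 259.3750 mm²
Σ(r_i+r_j)·cross = 16770.1250 → first moment M = |Σ|/6 = 2795.0208
R_c = M/A = 2795.0208/259.3750 = 10.7760 mm
θ = 266° = 4.642576 rad
V = θ·R_c·A = 4.642576·10.7760·259.3750 = 12976.096 mm³

Volume = 12976.096 mm³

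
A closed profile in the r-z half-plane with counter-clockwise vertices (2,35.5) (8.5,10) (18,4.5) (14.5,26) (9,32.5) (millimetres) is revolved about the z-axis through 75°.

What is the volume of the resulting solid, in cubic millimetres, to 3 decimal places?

Volume = 3217.842 mm³

Profile (r,z), 5 vertices: (2,35.5) (8.5,10) (18,4.5) (14.5,26) (9,32.5)
edge 0: (2,35.5)→(8.5,10)  cross = 2·10 − 8.5·35.5 = -281.7500; (r_i+r_j)·cross = 10.5·-281.7500 = -2958.3750
edge 1: (8.5,10)→(18,4.5)  cross = 8.5·4.5 − 18·10 = -141.7500; (r_i+r_j)·cross = 26.5·-141.7500 = -3756.3750
edge 2: (18,4.5)→(14.5,26)  cross = 18·26 − 14.5·4.5 = 402.7500; (r_i+r_j)·cross = 32.5·402.7500 = 13089.3750
edge 3: (14.5,26)→(9,32.5)  cross = 14.5·32.5 − 9·26 = 237.2500; (r_i+r_j)·cross = 23.5·237.2500 = 5575.3750
edge 4: (9,32.5)→(2,35.5)  cross = 9·35.5 − 2·32.5 = 254.5000; (r_i+r_j)·cross = 11·254.5000 = 2799.5000
Σcross = 471.0000 → A = |Σcross|/2 = 235.5000 mm²
Σ(r_i+r_j)·cross = 14749.5000 → first moment M = |Σ|/6 = 2458.2500
R_c = M/A = 2458.2500/235.5000 = 10.4384 mm
θ = 75° = 1.308997 rad
V = θ·R_c·A = 1.308997·10.4384·235.5000 = 3217.842 mm³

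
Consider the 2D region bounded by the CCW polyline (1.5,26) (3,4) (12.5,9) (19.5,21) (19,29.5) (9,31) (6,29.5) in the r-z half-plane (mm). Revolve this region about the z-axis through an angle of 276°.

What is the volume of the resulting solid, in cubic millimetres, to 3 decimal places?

Profile (r,z), 7 vertices: (1.5,26) (3,4) (12.5,9) (19.5,21) (19,29.5) (9,31) (6,29.5)
edge 0: (1.5,26)→(3,4)  cross = 1.5·4 − 3·26 = -72.0000; (r_i+r_j)·cross = 4.5·-72.0000 = -324.0000
edge 1: (3,4)→(12.5,9)  cross = 3·9 − 12.5·4 = -23.0000; (r_i+r_j)·cross = 15.5·-23.0000 = -356.5000
edge 2: (12.5,9)→(19.5,21)  cross = 12.5·21 − 19.5·9 = 87.0000; (r_i+r_j)·cross = 32·87.0000 = 2784.0000
edge 3: (19.5,21)→(19,29.5)  cross = 19.5·29.5 − 19·21 = 176.2500; (r_i+r_j)·cross = 38.5·176.2500 = 6785.6250
edge 4: (19,29.5)→(9,31)  cross = 19·31 − 9·29.5 = 323.5000; (r_i+r_j)·cross = 28·323.5000 = 9058.0000
edge 5: (9,31)→(6,29.5)  cross = 9·29.5 − 6·31 = 79.5000; (r_i+r_j)·cross = 15·79.5000 = 1192.5000
edge 6: (6,29.5)→(1.5,26)  cross = 6·26 − 1.5·29.5 = 111.7500; (r_i+r_j)·cross = 7.5·111.7500 = 838.1250
Σcross = 683.0000 → A = |Σcross|/2 = 341.5000 mm²
Σ(r_i+r_j)·cross = 19977.7500 → first moment M = |Σ|/6 = 3329.6250
R_c = M/A = 3329.6250/341.5000 = 9.7500 mm
θ = 276° = 4.817109 rad
V = θ·R_c·A = 4.817109·9.7500·341.5000 = 16039.166 mm³

Volume = 16039.166 mm³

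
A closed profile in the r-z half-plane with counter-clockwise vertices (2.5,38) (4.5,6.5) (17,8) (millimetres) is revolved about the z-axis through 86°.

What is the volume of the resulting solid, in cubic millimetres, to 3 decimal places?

Volume = 2382.060 mm³

Profile (r,z), 3 vertices: (2.5,38) (4.5,6.5) (17,8)
edge 0: (2.5,38)→(4.5,6.5)  cross = 2.5·6.5 − 4.5·38 = -154.7500; (r_i+r_j)·cross = 7·-154.7500 = -1083.2500
edge 1: (4.5,6.5)→(17,8)  cross = 4.5·8 − 17·6.5 = -74.5000; (r_i+r_j)·cross = 21.5·-74.5000 = -1601.7500
edge 2: (17,8)→(2.5,38)  cross = 17·38 − 2.5·8 = 626.0000; (r_i+r_j)·cross = 19.5·626.0000 = 12207.0000
Σcross = 396.7500 → A = |Σcross|/2 = 198.3750 mm²
Σ(r_i+r_j)·cross = 9522.0000 → first moment M = |Σ|/6 = 1587.0000
R_c = M/A = 1587.0000/198.3750 = 8.0000 mm
θ = 86° = 1.500983 rad
V = θ·R_c·A = 1.500983·8.0000·198.3750 = 2382.060 mm³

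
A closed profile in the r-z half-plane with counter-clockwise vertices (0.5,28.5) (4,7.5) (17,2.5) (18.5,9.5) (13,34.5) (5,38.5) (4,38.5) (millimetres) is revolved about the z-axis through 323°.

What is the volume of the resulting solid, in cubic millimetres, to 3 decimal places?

Profile (r,z), 7 vertices: (0.5,28.5) (4,7.5) (17,2.5) (18.5,9.5) (13,34.5) (5,38.5) (4,38.5)
edge 0: (0.5,28.5)→(4,7.5)  cross = 0.5·7.5 − 4·28.5 = -110.2500; (r_i+r_j)·cross = 4.5·-110.2500 = -496.1250
edge 1: (4,7.5)→(17,2.5)  cross = 4·2.5 − 17·7.5 = -117.5000; (r_i+r_j)·cross = 21·-117.5000 = -2467.5000
edge 2: (17,2.5)→(18.5,9.5)  cross = 17·9.5 − 18.5·2.5 = 115.2500; (r_i+r_j)·cross = 35.5·115.2500 = 4091.3750
edge 3: (18.5,9.5)→(13,34.5)  cross = 18.5·34.5 − 13·9.5 = 514.7500; (r_i+r_j)·cross = 31.5·514.7500 = 16214.6250
edge 4: (13,34.5)→(5,38.5)  cross = 13·38.5 − 5·34.5 = 328.0000; (r_i+r_j)·cross = 18·328.0000 = 5904.0000
edge 5: (5,38.5)→(4,38.5)  cross = 5·38.5 − 4·38.5 = 38.5000; (r_i+r_j)·cross = 9·38.5000 = 346.5000
edge 6: (4,38.5)→(0.5,28.5)  cross = 4·28.5 − 0.5·38.5 = 94.7500; (r_i+r_j)·cross = 4.5·94.7500 = 426.3750
Σcross = 863.5000 → A = |Σcross|/2 = 431.7500 mm²
Σ(r_i+r_j)·cross = 24019.2500 → first moment M = |Σ|/6 = 4003.2083
R_c = M/A = 4003.2083/431.7500 = 9.2721 mm
θ = 323° = 5.637413 rad
V = θ·R_c·A = 5.637413·9.2721·431.7500 = 22567.741 mm³

Volume = 22567.741 mm³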